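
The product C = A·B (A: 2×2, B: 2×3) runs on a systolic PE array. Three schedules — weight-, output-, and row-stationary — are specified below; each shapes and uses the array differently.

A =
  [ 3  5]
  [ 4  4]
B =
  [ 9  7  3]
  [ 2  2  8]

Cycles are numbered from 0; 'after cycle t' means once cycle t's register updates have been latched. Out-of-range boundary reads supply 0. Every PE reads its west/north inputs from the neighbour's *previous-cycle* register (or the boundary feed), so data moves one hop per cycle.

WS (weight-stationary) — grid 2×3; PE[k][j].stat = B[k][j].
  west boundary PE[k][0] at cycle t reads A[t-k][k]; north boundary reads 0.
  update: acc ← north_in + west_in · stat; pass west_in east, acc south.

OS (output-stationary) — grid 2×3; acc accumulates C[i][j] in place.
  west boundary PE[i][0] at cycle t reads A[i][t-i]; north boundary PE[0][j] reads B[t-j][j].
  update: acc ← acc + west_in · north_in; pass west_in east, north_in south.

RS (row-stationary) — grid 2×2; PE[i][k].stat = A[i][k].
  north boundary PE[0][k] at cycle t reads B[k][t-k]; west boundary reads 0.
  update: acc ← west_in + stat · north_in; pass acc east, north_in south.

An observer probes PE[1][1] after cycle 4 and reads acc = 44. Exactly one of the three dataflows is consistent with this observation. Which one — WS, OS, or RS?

WS (2×3 grid), PE[1][1]:
  c0 r1c1: 0 / 0 / 0
  c1 r1c1: 0 / 0 / 0
  c2 r1c1: 31 / 5 / 31
  c3 r1c1: 36 / 4 / 36
  c4 r1c1: 0 / 0 / 0
OS (2×3 grid), PE[1][1]:
  c0 r1c1: 0 / 0 / 0
  c1 r1c1: 0 / 0 / 0
  c2 r1c1: 28 / 4 / 7
  c3 r1c1: 36 / 4 / 2
  c4 r1c1: 36 / 0 / 0
RS (2×2 grid), PE[1][1]:
  c0 r1c1: 0 / 0 / 0
  c1 r1c1: 0 / 0 / 0
  c2 r1c1: 44 / 44 / 2
  c3 r1c1: 36 / 36 / 2
  c4 r1c1: 44 / 44 / 8

dataflow = RS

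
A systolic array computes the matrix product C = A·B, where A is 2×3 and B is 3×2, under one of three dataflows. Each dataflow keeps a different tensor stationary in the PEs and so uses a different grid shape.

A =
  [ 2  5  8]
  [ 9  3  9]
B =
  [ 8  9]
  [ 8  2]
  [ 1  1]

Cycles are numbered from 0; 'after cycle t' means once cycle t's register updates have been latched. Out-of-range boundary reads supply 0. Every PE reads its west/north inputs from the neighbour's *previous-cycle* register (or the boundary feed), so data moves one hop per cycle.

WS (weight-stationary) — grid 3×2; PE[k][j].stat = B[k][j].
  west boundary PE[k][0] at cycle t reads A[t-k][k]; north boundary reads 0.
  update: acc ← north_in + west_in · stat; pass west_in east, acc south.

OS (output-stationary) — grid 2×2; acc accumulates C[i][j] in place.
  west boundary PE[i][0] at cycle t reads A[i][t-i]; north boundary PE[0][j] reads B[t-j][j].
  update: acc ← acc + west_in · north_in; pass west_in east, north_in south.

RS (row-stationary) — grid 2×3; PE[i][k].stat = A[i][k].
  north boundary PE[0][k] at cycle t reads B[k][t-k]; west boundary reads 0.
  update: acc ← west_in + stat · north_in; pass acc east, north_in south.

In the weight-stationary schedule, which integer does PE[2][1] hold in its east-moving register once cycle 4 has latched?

register = 9

WS (3×2). Following PE[2][1] plus its west/north inputs:
  cycle 0: PE[1][1] → acc 0, east 0, south 0
  cycle 0: PE[2][0] → acc 0, east 0, south 0
  cycle 0: PE[2][1] → acc 0, east 0, south 0
  cycle 1: PE[1][1] → acc 0, east 0, south 0
  cycle 1: PE[2][0] → acc 0, east 0, south 0
  cycle 1: PE[2][1] → acc 0, east 0, south 0
  cycle 2: PE[1][1] → acc 28, east 5, south 28
  cycle 2: PE[2][0] → acc 64, east 8, south 64
  cycle 2: PE[2][1] → acc 0, east 0, south 0
  cycle 3: PE[1][1] → acc 87, east 3, south 87
  cycle 3: PE[2][0] → acc 105, east 9, south 105
  cycle 3: PE[2][1] → acc 36, east 8, south 36
  cycle 4: PE[1][1] → acc 0, east 0, south 0
  cycle 4: PE[2][0] → acc 0, east 0, south 0
  cycle 4: PE[2][1] → acc 96, east 9, south 96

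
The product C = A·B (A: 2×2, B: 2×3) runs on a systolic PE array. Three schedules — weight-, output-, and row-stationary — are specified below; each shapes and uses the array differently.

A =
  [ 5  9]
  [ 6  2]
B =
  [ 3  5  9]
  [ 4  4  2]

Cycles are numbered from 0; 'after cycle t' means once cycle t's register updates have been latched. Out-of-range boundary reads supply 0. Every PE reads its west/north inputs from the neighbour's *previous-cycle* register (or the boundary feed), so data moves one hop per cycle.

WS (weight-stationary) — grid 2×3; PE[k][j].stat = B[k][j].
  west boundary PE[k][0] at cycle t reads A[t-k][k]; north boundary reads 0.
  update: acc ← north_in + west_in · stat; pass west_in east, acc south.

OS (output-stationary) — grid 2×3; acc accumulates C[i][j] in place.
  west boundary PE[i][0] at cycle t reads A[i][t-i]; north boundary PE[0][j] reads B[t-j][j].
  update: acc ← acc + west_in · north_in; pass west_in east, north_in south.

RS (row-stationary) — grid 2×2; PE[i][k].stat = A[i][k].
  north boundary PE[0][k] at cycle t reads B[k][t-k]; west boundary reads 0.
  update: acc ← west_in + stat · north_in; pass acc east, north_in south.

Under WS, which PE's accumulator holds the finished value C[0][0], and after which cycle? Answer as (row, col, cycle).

Under WS, C[0][0] lands at PE[1][0]:
  c0 r1c0: 0 / 0 / 0
  c1 r1c0: 51 / 9 / 51

(row, col, cycle) = (1, 0, 1)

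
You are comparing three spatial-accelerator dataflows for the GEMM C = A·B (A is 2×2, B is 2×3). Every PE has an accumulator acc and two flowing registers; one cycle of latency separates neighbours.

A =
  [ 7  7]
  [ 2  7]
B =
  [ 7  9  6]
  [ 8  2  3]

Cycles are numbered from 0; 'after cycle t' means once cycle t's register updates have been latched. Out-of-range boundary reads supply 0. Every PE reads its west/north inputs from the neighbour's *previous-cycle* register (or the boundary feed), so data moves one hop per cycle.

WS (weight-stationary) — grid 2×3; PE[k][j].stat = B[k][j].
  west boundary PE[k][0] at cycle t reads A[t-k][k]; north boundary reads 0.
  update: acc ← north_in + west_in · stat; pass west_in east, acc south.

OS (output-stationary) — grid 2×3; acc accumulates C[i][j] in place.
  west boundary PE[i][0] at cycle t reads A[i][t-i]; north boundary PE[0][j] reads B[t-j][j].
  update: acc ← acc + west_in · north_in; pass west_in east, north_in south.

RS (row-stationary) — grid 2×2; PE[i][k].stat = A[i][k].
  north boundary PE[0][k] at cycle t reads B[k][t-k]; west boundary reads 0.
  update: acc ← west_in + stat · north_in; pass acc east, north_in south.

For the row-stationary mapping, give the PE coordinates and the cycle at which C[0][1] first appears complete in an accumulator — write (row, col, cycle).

(row, col, cycle) = (0, 1, 2)

RS: C[0][1] accumulates in PE[0][1]:
  [0] (0,1) acc=0 (h:0 v:0)
  [1] (0,1) acc=105 (h:105 v:8)
  [2] (0,1) acc=77 (h:77 v:2)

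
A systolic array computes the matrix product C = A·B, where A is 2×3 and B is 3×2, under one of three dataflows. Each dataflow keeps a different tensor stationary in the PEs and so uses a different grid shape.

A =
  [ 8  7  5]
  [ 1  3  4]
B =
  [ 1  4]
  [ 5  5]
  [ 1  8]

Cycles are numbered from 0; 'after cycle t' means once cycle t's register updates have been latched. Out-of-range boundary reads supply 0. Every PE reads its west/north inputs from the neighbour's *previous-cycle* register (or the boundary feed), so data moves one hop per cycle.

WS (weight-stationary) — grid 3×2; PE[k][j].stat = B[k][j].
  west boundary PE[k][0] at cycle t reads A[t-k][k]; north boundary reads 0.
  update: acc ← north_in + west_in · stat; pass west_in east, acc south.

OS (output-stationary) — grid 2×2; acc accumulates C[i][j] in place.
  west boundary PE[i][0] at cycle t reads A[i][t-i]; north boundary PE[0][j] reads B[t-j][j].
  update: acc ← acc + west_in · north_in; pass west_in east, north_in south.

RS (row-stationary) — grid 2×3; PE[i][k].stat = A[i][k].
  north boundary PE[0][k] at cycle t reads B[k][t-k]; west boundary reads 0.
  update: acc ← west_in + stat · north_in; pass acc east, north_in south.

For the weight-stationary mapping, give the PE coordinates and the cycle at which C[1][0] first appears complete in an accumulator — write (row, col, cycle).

(row, col, cycle) = (2, 0, 3)

WS: C[1][0] accumulates in PE[2][0]:
  [0] (2,0) acc=0 (h:0 v:0)
  [1] (2,0) acc=0 (h:0 v:0)
  [2] (2,0) acc=48 (h:5 v:48)
  [3] (2,0) acc=20 (h:4 v:20)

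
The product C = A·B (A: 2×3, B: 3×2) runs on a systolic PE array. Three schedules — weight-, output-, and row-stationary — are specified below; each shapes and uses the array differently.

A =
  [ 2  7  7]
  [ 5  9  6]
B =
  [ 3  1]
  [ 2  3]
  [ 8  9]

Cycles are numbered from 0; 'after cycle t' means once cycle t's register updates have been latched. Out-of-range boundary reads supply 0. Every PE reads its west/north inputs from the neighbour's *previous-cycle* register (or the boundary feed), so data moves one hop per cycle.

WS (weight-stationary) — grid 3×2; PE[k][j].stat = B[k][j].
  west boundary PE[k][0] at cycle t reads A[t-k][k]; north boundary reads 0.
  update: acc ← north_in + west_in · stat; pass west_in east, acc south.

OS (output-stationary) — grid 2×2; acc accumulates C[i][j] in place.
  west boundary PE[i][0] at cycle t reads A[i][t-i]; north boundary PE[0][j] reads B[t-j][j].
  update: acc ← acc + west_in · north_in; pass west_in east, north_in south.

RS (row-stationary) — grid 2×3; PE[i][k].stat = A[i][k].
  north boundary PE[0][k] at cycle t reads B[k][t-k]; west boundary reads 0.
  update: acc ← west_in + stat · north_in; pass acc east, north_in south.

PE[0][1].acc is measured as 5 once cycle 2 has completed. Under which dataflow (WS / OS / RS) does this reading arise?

WS (3×2 grid), PE[0][1]:
  [0] (0,1) acc=0 (h:0 v:0)
  [1] (0,1) acc=2 (h:2 v:2)
  [2] (0,1) acc=5 (h:5 v:5)
OS (2×2 grid), PE[0][1]:
  [0] (0,1) acc=0 (h:0 v:0)
  [1] (0,1) acc=2 (h:2 v:1)
  [2] (0,1) acc=23 (h:7 v:3)
RS (2×3 grid), PE[0][1]:
  [0] (0,1) acc=0 (h:0 v:0)
  [1] (0,1) acc=20 (h:20 v:2)
  [2] (0,1) acc=23 (h:23 v:3)

dataflow = WS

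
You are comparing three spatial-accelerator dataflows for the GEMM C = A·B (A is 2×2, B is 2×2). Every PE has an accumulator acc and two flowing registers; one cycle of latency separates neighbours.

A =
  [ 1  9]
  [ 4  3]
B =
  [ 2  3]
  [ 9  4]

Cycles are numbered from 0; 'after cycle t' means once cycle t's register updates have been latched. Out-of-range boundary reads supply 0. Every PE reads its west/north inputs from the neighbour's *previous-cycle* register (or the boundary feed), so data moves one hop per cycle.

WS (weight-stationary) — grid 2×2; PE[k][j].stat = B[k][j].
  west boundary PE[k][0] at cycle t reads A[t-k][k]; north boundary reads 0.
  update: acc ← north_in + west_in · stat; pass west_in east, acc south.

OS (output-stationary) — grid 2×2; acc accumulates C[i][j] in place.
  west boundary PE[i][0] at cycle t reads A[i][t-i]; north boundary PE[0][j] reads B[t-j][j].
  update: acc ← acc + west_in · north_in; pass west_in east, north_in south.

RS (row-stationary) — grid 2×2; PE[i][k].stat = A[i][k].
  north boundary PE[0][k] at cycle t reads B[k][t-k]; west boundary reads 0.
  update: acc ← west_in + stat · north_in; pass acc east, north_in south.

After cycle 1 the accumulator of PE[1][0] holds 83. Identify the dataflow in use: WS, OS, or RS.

dataflow = WS

— WS: 2×2; PE[1][0] trace:
  step 0 · PE1,0: acc=0; fwd→0 fwd↓0
  step 1 · PE1,0: acc=83; fwd→9 fwd↓83
— OS: 2×2; PE[1][0] trace:
  step 0 · PE1,0: acc=0; fwd→0 fwd↓0
  step 1 · PE1,0: acc=8; fwd→4 fwd↓2
— RS: 2×2; PE[1][0] trace:
  step 0 · PE1,0: acc=0; fwd→0 fwd↓0
  step 1 · PE1,0: acc=8; fwd→8 fwd↓2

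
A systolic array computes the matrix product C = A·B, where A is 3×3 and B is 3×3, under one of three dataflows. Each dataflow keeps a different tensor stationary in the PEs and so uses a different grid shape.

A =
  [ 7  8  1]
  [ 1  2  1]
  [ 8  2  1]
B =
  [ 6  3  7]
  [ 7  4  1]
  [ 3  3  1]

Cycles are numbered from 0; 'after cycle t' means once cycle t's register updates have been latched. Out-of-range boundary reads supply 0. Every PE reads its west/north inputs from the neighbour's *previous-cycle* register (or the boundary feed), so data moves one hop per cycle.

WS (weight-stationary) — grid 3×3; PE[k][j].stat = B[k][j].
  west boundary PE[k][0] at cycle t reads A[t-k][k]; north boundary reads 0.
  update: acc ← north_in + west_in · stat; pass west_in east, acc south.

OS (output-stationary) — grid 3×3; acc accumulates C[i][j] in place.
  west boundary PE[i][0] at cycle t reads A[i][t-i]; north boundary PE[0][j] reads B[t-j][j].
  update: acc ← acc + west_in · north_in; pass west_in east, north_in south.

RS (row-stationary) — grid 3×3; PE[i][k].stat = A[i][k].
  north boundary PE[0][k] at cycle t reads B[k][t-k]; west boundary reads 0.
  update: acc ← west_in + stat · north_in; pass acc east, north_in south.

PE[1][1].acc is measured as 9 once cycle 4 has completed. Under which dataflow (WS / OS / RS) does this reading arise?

dataflow = RS

Under WS (3×3), PE[1][1]:
  [0] (1,1) acc=0 (h:0 v:0)
  [1] (1,1) acc=0 (h:0 v:0)
  [2] (1,1) acc=53 (h:8 v:53)
  [3] (1,1) acc=11 (h:2 v:11)
  [4] (1,1) acc=32 (h:2 v:32)
Under OS (3×3), PE[1][1]:
  [0] (1,1) acc=0 (h:0 v:0)
  [1] (1,1) acc=0 (h:0 v:0)
  [2] (1,1) acc=3 (h:1 v:3)
  [3] (1,1) acc=11 (h:2 v:4)
  [4] (1,1) acc=14 (h:1 v:3)
Under RS (3×3), PE[1][1]:
  [0] (1,1) acc=0 (h:0 v:0)
  [1] (1,1) acc=0 (h:0 v:0)
  [2] (1,1) acc=20 (h:20 v:7)
  [3] (1,1) acc=11 (h:11 v:4)
  [4] (1,1) acc=9 (h:9 v:1)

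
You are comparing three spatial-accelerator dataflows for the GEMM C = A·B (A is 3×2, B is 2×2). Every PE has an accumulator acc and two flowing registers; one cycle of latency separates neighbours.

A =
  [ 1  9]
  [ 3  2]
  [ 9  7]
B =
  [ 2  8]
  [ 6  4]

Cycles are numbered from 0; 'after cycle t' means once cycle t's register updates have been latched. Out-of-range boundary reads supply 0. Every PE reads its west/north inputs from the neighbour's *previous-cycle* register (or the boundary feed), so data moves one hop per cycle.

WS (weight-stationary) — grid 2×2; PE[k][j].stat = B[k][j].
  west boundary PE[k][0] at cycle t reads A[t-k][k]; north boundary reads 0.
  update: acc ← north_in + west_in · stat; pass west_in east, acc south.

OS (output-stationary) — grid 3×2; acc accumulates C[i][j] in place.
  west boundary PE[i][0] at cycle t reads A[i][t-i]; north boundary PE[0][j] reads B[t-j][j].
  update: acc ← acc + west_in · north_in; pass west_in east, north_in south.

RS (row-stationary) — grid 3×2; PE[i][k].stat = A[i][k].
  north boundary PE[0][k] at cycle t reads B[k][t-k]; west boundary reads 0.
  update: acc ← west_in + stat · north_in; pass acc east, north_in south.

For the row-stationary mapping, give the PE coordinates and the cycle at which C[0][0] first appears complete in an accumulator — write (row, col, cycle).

(row, col, cycle) = (0, 1, 1)

RS: C[0][0] accumulates in PE[0][1]:
  [0] (0,1) acc=0 (h:0 v:0)
  [1] (0,1) acc=56 (h:56 v:6)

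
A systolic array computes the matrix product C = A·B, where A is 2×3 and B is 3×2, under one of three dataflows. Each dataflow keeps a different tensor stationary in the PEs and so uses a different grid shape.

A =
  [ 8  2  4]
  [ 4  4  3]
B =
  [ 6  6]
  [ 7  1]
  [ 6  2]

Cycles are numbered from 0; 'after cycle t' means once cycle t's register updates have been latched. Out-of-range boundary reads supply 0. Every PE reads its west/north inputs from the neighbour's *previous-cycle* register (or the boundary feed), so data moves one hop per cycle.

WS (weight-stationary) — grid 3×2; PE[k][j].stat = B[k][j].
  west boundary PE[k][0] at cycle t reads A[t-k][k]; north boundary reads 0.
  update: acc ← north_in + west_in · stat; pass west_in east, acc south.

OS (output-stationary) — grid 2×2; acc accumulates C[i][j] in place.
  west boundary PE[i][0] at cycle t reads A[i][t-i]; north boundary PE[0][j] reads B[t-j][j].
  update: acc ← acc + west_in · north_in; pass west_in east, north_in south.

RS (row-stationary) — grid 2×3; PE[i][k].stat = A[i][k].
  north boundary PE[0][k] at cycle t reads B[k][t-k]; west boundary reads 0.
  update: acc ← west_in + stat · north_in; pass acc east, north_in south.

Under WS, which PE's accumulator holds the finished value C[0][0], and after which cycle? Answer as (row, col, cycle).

(row, col, cycle) = (2, 0, 2)

WS — PE[2][0] is where C[0][0] collects:
  after 0 — PE[2][0] acc=0, pass-E 0, pass-S 0
  after 1 — PE[2][0] acc=0, pass-E 0, pass-S 0
  after 2 — PE[2][0] acc=86, pass-E 4, pass-S 86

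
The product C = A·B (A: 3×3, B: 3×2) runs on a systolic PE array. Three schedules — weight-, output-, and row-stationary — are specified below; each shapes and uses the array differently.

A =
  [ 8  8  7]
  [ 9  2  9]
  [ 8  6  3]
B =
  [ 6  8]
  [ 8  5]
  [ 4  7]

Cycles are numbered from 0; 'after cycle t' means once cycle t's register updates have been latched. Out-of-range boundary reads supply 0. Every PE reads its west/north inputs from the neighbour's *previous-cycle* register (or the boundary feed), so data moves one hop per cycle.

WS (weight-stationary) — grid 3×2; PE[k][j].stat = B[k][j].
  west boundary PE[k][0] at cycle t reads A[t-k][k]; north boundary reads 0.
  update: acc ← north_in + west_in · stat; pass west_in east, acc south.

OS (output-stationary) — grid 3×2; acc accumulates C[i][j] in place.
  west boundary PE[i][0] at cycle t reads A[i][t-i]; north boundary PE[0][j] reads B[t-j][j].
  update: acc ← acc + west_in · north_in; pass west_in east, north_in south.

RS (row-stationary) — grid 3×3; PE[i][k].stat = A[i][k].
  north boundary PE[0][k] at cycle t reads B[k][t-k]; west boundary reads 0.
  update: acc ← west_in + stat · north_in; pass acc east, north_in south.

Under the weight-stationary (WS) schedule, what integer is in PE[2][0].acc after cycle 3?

Tracing WS — 3×2 array, target PE[2][0]:
  step 0 · PE1,0: acc=0; fwd→0 fwd↓0
  step 0 · PE2,0: acc=0; fwd→0 fwd↓0
  step 1 · PE1,0: acc=112; fwd→8 fwd↓112
  step 1 · PE2,0: acc=0; fwd→0 fwd↓0
  step 2 · PE1,0: acc=70; fwd→2 fwd↓70
  step 2 · PE2,0: acc=140; fwd→7 fwd↓140
  step 3 · PE1,0: acc=96; fwd→6 fwd↓96
  step 3 · PE2,0: acc=106; fwd→9 fwd↓106

PE[2][0].acc = 106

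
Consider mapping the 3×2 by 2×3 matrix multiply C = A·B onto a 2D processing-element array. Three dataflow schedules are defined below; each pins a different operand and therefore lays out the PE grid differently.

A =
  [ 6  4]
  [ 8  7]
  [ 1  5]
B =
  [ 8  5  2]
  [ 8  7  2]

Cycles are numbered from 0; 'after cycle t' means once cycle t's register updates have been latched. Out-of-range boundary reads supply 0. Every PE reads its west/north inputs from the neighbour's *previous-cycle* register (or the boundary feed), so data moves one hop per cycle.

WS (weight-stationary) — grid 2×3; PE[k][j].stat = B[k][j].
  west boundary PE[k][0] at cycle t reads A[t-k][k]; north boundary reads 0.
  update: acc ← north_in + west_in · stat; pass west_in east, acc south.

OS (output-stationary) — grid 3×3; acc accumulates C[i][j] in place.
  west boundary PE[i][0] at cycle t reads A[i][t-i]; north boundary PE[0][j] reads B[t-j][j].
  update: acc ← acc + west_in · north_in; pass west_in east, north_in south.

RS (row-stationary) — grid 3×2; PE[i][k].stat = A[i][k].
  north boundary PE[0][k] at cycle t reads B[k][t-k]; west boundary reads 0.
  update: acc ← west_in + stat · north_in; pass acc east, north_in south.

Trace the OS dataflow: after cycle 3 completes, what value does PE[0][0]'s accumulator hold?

OS (3×3). Following PE[0][0] plus its west/north inputs:
  [0] (0,0) acc=48 (h:6 v:8)
  [1] (0,0) acc=80 (h:4 v:8)
  [2] (0,0) acc=80 (h:0 v:0)
  [3] (0,0) acc=80 (h:0 v:0)

PE[0][0].acc = 80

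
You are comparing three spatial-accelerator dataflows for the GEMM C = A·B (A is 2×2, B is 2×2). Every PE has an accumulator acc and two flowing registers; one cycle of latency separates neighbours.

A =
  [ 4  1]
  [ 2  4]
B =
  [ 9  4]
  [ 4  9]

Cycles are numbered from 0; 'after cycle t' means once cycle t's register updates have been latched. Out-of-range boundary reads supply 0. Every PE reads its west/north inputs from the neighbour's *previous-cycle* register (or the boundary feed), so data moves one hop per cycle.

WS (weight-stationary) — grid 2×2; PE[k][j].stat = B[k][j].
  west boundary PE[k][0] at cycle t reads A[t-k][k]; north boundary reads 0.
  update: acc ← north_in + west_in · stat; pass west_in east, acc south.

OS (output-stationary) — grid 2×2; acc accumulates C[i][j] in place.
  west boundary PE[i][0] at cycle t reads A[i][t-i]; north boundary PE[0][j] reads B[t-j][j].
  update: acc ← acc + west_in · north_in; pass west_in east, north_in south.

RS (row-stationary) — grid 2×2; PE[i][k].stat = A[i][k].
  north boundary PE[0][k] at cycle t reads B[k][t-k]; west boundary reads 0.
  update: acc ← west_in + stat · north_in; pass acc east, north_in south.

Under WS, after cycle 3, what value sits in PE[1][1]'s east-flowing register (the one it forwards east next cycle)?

WS on a 2×2 grid — tracing PE[1][1] and its feeders:
  c0 r0c1: 0 / 0 / 0
  c0 r1c0: 0 / 0 / 0
  c0 r1c1: 0 / 0 / 0
  c1 r0c1: 16 / 4 / 16
  c1 r1c0: 40 / 1 / 40
  c1 r1c1: 0 / 0 / 0
  c2 r0c1: 8 / 2 / 8
  c2 r1c0: 34 / 4 / 34
  c2 r1c1: 25 / 1 / 25
  c3 r0c1: 0 / 0 / 0
  c3 r1c0: 0 / 0 / 0
  c3 r1c1: 44 / 4 / 44

register = 4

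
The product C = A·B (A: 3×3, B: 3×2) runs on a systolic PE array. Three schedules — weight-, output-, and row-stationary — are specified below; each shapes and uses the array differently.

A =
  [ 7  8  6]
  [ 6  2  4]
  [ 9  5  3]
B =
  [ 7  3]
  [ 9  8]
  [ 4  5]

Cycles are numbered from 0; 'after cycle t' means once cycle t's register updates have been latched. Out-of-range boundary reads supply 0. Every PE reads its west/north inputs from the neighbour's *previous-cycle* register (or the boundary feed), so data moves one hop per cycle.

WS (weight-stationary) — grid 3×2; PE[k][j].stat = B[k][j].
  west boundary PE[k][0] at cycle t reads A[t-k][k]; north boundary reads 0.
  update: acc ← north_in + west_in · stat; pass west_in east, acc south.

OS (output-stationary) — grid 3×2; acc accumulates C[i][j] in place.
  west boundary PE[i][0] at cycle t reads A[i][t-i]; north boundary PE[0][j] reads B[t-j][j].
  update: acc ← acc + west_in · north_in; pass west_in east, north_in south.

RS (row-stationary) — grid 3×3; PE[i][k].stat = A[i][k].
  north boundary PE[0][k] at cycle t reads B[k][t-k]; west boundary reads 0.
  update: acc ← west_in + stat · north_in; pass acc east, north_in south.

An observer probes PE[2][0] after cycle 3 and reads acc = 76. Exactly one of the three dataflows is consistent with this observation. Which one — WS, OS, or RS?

Under WS (3×2), PE[2][0]:
  step 0 · PE2,0: acc=0; fwd→0 fwd↓0
  step 1 · PE2,0: acc=0; fwd→0 fwd↓0
  step 2 · PE2,0: acc=145; fwd→6 fwd↓145
  step 3 · PE2,0: acc=76; fwd→4 fwd↓76
Under OS (3×2), PE[2][0]:
  step 0 · PE2,0: acc=0; fwd→0 fwd↓0
  step 1 · PE2,0: acc=0; fwd→0 fwd↓0
  step 2 · PE2,0: acc=63; fwd→9 fwd↓7
  step 3 · PE2,0: acc=108; fwd→5 fwd↓9
Under RS (3×3), PE[2][0]:
  step 0 · PE2,0: acc=0; fwd→0 fwd↓0
  step 1 · PE2,0: acc=0; fwd→0 fwd↓0
  step 2 · PE2,0: acc=63; fwd→63 fwd↓7
  step 3 · PE2,0: acc=27; fwd→27 fwd↓3

dataflow = WS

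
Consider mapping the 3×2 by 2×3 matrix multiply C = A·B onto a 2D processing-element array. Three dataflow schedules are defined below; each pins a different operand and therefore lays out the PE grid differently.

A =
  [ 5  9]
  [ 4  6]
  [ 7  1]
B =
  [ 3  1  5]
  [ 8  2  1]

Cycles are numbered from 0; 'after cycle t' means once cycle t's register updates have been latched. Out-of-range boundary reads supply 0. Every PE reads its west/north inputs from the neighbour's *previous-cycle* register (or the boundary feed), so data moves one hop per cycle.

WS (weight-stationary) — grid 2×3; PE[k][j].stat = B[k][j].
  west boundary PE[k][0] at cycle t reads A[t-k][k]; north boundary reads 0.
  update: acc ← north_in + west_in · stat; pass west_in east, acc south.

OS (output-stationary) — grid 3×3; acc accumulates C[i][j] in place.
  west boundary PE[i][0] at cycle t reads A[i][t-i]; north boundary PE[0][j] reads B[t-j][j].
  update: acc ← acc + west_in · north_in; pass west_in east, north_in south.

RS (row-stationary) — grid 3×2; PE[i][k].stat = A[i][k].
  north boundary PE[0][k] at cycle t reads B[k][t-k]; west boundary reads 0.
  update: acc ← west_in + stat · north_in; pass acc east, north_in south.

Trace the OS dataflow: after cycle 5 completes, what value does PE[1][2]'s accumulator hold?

OS (3×3). Following PE[1][2] plus its west/north inputs:
  [0] (0,2) acc=0 (h:0 v:0)
  [0] (1,1) acc=0 (h:0 v:0)
  [0] (1,2) acc=0 (h:0 v:0)
  [1] (0,2) acc=0 (h:0 v:0)
  [1] (1,1) acc=0 (h:0 v:0)
  [1] (1,2) acc=0 (h:0 v:0)
  [2] (0,2) acc=25 (h:5 v:5)
  [2] (1,1) acc=4 (h:4 v:1)
  [2] (1,2) acc=0 (h:0 v:0)
  [3] (0,2) acc=34 (h:9 v:1)
  [3] (1,1) acc=16 (h:6 v:2)
  [3] (1,2) acc=20 (h:4 v:5)
  [4] (0,2) acc=34 (h:0 v:0)
  [4] (1,1) acc=16 (h:0 v:0)
  [4] (1,2) acc=26 (h:6 v:1)
  [5] (0,2) acc=34 (h:0 v:0)
  [5] (1,1) acc=16 (h:0 v:0)
  [5] (1,2) acc=26 (h:0 v:0)

PE[1][2].acc = 26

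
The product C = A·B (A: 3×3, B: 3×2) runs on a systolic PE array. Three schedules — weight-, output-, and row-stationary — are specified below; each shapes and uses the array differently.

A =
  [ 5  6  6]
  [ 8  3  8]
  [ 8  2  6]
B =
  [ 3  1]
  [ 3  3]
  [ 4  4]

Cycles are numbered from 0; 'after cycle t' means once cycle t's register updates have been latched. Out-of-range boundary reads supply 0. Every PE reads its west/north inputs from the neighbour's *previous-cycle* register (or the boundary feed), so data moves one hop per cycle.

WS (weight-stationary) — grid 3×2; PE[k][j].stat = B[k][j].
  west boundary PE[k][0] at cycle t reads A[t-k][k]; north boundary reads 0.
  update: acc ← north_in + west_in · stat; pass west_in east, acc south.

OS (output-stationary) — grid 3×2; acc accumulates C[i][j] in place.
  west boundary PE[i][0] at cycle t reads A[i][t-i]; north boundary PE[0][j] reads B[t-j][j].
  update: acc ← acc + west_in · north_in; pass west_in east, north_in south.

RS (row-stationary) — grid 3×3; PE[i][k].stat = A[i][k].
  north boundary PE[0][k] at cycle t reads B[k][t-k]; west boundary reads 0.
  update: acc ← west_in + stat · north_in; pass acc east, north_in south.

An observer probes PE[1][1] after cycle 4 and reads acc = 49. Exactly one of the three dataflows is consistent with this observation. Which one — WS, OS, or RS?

dataflow = OS

WS (3×2 grid), PE[1][1]:
  @0  [1,1]  acc 0  |  →0  ↓0
  @1  [1,1]  acc 0  |  →0  ↓0
  @2  [1,1]  acc 23  |  →6  ↓23
  @3  [1,1]  acc 17  |  →3  ↓17
  @4  [1,1]  acc 14  |  →2  ↓14
OS (3×2 grid), PE[1][1]:
  @0  [1,1]  acc 0  |  →0  ↓0
  @1  [1,1]  acc 0  |  →0  ↓0
  @2  [1,1]  acc 8  |  →8  ↓1
  @3  [1,1]  acc 17  |  →3  ↓3
  @4  [1,1]  acc 49  |  →8  ↓4
RS (3×3 grid), PE[1][1]:
  @0  [1,1]  acc 0  |  →0  ↓0
  @1  [1,1]  acc 0  |  →0  ↓0
  @2  [1,1]  acc 33  |  →33  ↓3
  @3  [1,1]  acc 17  |  →17  ↓3
  @4  [1,1]  acc 0  |  →0  ↓0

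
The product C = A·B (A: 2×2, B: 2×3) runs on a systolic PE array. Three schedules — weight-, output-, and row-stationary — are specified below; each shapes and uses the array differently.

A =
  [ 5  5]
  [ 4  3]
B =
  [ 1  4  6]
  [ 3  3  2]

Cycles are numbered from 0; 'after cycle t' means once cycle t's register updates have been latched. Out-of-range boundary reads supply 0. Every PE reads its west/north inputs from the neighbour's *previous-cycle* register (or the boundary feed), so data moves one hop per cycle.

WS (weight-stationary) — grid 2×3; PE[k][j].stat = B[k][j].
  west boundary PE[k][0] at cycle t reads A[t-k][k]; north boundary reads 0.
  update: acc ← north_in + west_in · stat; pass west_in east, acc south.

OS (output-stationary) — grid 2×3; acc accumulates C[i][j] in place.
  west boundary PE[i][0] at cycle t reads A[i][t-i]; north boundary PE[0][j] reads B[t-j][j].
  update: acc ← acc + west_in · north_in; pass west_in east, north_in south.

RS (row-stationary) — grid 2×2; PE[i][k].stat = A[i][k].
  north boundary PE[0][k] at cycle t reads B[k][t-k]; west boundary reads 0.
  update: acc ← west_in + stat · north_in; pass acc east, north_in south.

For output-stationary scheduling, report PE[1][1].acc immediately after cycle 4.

PE[1][1].acc = 25

Tracing OS — 2×3 array, target PE[1][1]:
  c0 r0c1: 0 / 0 / 0
  c0 r1c0: 0 / 0 / 0
  c0 r1c1: 0 / 0 / 0
  c1 r0c1: 20 / 5 / 4
  c1 r1c0: 4 / 4 / 1
  c1 r1c1: 0 / 0 / 0
  c2 r0c1: 35 / 5 / 3
  c2 r1c0: 13 / 3 / 3
  c2 r1c1: 16 / 4 / 4
  c3 r0c1: 35 / 0 / 0
  c3 r1c0: 13 / 0 / 0
  c3 r1c1: 25 / 3 / 3
  c4 r0c1: 35 / 0 / 0
  c4 r1c0: 13 / 0 / 0
  c4 r1c1: 25 / 0 / 0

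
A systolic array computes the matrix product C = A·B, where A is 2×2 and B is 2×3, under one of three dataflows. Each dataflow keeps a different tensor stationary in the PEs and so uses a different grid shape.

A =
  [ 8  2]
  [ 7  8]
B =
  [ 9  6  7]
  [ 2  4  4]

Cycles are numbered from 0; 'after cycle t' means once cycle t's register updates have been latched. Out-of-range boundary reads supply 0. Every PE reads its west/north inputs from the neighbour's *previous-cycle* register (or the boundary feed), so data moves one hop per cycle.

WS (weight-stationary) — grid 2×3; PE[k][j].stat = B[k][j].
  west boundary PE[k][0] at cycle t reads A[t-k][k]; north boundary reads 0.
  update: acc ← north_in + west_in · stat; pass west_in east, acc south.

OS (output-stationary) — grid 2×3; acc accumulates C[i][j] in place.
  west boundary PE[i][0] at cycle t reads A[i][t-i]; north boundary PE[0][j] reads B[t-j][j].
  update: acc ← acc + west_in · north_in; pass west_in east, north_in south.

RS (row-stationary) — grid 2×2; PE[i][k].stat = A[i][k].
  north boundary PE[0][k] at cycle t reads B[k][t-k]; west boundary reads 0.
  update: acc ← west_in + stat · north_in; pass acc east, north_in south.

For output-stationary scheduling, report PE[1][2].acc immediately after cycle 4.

OS (2×3). Following PE[1][2] plus its west/north inputs:
  c0 r0c2: 0 / 0 / 0
  c0 r1c1: 0 / 0 / 0
  c0 r1c2: 0 / 0 / 0
  c1 r0c2: 0 / 0 / 0
  c1 r1c1: 0 / 0 / 0
  c1 r1c2: 0 / 0 / 0
  c2 r0c2: 56 / 8 / 7
  c2 r1c1: 42 / 7 / 6
  c2 r1c2: 0 / 0 / 0
  c3 r0c2: 64 / 2 / 4
  c3 r1c1: 74 / 8 / 4
  c3 r1c2: 49 / 7 / 7
  c4 r0c2: 64 / 0 / 0
  c4 r1c1: 74 / 0 / 0
  c4 r1c2: 81 / 8 / 4

PE[1][2].acc = 81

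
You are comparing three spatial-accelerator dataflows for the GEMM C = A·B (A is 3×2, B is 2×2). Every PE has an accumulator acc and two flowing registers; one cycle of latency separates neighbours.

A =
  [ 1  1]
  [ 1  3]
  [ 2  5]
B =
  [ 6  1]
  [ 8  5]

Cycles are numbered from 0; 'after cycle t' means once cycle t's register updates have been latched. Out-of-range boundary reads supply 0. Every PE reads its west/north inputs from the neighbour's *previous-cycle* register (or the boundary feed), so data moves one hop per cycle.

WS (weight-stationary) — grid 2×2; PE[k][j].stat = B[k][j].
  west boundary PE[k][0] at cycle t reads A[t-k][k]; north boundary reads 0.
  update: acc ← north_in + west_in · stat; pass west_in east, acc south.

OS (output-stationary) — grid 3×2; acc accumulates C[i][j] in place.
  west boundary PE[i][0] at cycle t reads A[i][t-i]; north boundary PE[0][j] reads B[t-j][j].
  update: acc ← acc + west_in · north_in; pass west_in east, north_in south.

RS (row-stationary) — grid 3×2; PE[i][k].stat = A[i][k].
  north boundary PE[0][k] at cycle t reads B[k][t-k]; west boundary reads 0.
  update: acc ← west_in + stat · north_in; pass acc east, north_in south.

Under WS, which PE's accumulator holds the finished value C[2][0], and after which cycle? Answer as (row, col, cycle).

WS: C[2][0] accumulates in PE[1][0]:
  [0] (1,0) acc=0 (h:0 v:0)
  [1] (1,0) acc=14 (h:1 v:14)
  [2] (1,0) acc=30 (h:3 v:30)
  [3] (1,0) acc=52 (h:5 v:52)

(row, col, cycle) = (1, 0, 3)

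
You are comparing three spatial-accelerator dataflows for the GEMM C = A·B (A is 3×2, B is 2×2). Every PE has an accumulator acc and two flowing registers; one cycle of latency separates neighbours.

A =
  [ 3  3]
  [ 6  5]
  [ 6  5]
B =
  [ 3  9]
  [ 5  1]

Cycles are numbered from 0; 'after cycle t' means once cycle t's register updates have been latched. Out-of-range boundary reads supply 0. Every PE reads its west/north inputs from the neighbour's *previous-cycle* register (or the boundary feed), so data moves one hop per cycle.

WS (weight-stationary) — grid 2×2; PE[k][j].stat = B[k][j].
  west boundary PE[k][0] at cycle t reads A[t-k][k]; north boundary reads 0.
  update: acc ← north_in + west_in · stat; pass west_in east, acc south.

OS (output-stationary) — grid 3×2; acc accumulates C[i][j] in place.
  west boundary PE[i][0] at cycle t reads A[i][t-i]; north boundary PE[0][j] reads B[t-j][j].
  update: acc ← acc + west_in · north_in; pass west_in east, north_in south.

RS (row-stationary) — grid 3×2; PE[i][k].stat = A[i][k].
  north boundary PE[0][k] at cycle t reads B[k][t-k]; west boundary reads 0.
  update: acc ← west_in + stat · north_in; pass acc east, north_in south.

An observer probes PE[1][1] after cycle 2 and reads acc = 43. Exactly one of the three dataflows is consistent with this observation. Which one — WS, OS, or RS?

dataflow = RS

Under WS (2×2), PE[1][1]:
  step 0 · PE1,1: acc=0; fwd→0 fwd↓0
  step 1 · PE1,1: acc=0; fwd→0 fwd↓0
  step 2 · PE1,1: acc=30; fwd→3 fwd↓30
Under OS (3×2), PE[1][1]:
  step 0 · PE1,1: acc=0; fwd→0 fwd↓0
  step 1 · PE1,1: acc=0; fwd→0 fwd↓0
  step 2 · PE1,1: acc=54; fwd→6 fwd↓9
Under RS (3×2), PE[1][1]:
  step 0 · PE1,1: acc=0; fwd→0 fwd↓0
  step 1 · PE1,1: acc=0; fwd→0 fwd↓0
  step 2 · PE1,1: acc=43; fwd→43 fwd↓5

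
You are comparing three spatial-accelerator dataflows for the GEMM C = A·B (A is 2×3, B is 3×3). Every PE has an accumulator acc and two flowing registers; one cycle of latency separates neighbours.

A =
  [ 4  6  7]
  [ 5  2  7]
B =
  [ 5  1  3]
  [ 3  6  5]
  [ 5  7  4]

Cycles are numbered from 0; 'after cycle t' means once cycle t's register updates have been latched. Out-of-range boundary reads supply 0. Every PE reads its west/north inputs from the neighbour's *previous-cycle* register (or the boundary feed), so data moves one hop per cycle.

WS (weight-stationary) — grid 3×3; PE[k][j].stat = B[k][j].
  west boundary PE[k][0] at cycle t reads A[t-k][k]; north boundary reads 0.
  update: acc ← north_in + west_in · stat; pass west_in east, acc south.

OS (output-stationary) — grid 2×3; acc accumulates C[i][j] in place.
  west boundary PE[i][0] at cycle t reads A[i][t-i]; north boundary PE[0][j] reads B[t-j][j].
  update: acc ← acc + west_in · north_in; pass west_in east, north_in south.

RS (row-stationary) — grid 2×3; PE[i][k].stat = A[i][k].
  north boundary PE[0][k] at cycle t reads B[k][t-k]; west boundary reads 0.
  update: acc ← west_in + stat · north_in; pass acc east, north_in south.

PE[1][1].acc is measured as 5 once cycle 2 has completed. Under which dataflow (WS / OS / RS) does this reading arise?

WS (3×3 grid), PE[1][1]:
  0: (1,1).acc=0  regs=<0,0>
  1: (1,1).acc=0  regs=<0,0>
  2: (1,1).acc=40  regs=<6,40>
OS (2×3 grid), PE[1][1]:
  0: (1,1).acc=0  regs=<0,0>
  1: (1,1).acc=0  regs=<0,0>
  2: (1,1).acc=5  regs=<5,1>
RS (2×3 grid), PE[1][1]:
  0: (1,1).acc=0  regs=<0,0>
  1: (1,1).acc=0  regs=<0,0>
  2: (1,1).acc=31  regs=<31,3>

dataflow = OS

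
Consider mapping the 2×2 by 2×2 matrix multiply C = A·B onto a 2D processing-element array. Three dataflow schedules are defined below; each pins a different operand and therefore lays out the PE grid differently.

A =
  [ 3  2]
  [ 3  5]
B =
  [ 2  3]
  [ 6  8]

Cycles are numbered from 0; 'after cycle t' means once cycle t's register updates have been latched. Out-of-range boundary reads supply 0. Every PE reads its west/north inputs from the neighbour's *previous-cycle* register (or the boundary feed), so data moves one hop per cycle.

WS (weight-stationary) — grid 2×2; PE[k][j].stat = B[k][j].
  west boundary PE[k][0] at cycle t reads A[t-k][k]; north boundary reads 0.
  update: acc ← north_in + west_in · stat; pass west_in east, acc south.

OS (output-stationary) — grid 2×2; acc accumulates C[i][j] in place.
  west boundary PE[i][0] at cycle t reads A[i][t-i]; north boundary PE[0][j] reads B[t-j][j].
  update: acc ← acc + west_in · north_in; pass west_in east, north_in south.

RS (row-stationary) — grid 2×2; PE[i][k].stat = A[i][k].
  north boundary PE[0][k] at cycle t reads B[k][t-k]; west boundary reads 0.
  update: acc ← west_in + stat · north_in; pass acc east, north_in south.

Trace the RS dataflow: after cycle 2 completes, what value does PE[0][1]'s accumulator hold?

RS (2×2). Following PE[0][1] plus its west/north inputs:
  c0 r0c0: 6 / 6 / 2
  c0 r0c1: 0 / 0 / 0
  c1 r0c0: 9 / 9 / 3
  c1 r0c1: 18 / 18 / 6
  c2 r0c0: 0 / 0 / 0
  c2 r0c1: 25 / 25 / 8

PE[0][1].acc = 25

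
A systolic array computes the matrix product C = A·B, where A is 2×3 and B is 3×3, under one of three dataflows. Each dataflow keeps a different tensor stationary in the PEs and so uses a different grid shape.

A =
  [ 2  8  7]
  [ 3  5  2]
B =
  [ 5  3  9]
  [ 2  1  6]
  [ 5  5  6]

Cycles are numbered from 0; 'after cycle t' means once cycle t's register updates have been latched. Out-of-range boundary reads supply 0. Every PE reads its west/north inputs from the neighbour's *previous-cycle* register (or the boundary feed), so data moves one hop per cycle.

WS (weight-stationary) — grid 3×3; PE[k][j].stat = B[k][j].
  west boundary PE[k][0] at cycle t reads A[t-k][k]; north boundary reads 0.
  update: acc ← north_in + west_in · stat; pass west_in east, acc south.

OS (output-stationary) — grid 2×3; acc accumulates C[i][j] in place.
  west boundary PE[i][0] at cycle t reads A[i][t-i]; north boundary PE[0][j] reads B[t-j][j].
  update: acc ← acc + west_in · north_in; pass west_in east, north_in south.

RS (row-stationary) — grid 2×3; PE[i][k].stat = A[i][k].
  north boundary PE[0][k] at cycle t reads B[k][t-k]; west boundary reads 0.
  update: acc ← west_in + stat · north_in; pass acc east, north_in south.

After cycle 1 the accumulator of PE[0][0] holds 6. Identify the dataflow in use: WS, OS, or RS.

dataflow = RS

Under WS (3×3), PE[0][0]:
  0: (0,0).acc=10  regs=<2,10>
  1: (0,0).acc=15  regs=<3,15>
Under OS (2×3), PE[0][0]:
  0: (0,0).acc=10  regs=<2,5>
  1: (0,0).acc=26  regs=<8,2>
Under RS (2×3), PE[0][0]:
  0: (0,0).acc=10  regs=<10,5>
  1: (0,0).acc=6  regs=<6,3>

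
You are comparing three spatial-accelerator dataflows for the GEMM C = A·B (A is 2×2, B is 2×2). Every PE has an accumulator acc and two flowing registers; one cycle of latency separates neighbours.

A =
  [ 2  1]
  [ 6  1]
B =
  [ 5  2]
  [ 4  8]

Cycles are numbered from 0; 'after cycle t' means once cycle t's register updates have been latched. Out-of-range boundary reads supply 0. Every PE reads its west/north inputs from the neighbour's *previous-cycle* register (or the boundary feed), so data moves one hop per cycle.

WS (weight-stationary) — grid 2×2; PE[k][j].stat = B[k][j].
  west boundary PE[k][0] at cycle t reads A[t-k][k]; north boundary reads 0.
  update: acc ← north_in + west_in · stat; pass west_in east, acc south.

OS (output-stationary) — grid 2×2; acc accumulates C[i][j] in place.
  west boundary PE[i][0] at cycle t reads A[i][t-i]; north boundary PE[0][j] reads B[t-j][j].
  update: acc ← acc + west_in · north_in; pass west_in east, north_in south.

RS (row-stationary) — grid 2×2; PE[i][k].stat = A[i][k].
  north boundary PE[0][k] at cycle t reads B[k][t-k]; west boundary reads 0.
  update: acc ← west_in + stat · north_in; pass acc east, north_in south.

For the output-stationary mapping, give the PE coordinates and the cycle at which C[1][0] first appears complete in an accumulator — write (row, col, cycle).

(row, col, cycle) = (1, 0, 2)

OS — PE[1][0] is where C[1][0] collects:
  [0] (1,0) acc=0 (h:0 v:0)
  [1] (1,0) acc=30 (h:6 v:5)
  [2] (1,0) acc=34 (h:1 v:4)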